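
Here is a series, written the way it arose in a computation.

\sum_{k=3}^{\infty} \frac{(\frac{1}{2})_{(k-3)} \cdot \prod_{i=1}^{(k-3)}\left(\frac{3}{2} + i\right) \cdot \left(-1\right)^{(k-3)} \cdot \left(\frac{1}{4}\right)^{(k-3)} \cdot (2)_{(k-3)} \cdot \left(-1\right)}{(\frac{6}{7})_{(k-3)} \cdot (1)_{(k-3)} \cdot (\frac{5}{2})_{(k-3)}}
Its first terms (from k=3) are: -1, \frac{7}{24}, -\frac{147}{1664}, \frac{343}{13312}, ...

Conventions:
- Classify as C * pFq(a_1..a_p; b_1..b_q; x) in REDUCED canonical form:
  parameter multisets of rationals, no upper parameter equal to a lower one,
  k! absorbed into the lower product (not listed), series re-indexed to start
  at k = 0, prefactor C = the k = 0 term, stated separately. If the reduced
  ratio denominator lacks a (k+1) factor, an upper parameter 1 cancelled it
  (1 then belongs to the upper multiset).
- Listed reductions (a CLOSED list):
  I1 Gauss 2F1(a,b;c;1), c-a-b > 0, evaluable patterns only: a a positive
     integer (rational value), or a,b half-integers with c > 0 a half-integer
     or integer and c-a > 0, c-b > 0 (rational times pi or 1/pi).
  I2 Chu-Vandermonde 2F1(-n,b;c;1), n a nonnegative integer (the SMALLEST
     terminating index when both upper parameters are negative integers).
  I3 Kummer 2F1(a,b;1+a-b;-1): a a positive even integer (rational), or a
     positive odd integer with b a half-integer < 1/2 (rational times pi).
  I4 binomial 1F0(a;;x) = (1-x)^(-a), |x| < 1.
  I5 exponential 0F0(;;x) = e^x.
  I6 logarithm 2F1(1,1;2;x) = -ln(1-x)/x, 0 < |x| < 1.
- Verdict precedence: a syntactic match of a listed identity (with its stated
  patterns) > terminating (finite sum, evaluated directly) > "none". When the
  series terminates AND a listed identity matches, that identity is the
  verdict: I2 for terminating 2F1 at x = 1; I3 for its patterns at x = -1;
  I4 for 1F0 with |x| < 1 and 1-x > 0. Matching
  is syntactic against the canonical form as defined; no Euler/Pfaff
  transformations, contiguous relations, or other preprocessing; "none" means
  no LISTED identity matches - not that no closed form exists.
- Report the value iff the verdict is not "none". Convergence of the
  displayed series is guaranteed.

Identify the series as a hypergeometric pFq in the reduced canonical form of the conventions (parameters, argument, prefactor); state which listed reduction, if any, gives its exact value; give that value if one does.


Reduced: x = -\frac{1}{4}, 2F1, upper = {\frac{1}{2}, 2}, lower = {\frac{6}{7}}, C = -1. Verdict: none here - no I1-I6 shape fits x = -\frac{1}{4} with lower {\frac{6}{7}}.

Key step: x = -\frac{1}{4} and the parameter 5/2 appears in both the upper and lower lists and cancels.
Ratio: r(k) = -\frac{1}{4} * (k+\frac{1}{2}) (k+2) / [(k+\frac{6}{7}) (k+1)] - rational in k, leading ratio -\frac{1}{4}; with t_0 = -1, classification follows.


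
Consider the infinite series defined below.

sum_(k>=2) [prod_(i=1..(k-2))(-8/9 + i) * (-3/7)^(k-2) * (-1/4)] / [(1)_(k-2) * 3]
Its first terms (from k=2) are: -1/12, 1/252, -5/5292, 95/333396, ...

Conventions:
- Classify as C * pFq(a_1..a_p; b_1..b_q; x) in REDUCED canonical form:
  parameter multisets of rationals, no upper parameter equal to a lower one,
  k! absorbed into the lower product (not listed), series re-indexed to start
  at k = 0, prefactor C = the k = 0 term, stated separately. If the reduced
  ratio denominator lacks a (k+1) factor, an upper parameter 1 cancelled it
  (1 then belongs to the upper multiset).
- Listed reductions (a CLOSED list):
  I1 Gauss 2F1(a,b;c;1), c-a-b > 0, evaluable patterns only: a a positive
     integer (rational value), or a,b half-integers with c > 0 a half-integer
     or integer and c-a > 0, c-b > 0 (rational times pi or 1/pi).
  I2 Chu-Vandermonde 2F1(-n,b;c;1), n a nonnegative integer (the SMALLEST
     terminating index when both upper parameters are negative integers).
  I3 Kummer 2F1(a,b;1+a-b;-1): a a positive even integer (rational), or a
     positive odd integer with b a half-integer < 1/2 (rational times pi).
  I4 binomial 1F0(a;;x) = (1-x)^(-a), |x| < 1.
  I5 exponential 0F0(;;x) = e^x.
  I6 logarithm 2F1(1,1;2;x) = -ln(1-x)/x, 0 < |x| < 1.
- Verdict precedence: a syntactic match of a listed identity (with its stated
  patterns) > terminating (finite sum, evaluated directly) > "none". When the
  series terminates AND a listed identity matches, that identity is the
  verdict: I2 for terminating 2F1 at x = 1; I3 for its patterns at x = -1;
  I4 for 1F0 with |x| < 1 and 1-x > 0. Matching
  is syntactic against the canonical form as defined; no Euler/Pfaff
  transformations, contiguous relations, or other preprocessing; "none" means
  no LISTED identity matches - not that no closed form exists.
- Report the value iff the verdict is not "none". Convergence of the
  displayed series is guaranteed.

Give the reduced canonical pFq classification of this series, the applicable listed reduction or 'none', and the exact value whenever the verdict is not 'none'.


Classification (C = -1/12): 1F0 with upper {1/9}, lower {-}, argument x = -3/7. Verdict (x = -3/7): binomial (I4) applies (the 1F0 binomial series: exponent -1/9, x = -3/7). Exact value: (-1/12) * (10/7)^(-1/9).

The tell: from the first term -1/12: (1)_k (C = -1/12, x = -3/7) is k! itself.
Adjacent-term ratio: r(k) = (-3/7) * (k+1/9) / [(k+1)] - rational; roots negated = parameters, x = (-3/7), C = -1/12.


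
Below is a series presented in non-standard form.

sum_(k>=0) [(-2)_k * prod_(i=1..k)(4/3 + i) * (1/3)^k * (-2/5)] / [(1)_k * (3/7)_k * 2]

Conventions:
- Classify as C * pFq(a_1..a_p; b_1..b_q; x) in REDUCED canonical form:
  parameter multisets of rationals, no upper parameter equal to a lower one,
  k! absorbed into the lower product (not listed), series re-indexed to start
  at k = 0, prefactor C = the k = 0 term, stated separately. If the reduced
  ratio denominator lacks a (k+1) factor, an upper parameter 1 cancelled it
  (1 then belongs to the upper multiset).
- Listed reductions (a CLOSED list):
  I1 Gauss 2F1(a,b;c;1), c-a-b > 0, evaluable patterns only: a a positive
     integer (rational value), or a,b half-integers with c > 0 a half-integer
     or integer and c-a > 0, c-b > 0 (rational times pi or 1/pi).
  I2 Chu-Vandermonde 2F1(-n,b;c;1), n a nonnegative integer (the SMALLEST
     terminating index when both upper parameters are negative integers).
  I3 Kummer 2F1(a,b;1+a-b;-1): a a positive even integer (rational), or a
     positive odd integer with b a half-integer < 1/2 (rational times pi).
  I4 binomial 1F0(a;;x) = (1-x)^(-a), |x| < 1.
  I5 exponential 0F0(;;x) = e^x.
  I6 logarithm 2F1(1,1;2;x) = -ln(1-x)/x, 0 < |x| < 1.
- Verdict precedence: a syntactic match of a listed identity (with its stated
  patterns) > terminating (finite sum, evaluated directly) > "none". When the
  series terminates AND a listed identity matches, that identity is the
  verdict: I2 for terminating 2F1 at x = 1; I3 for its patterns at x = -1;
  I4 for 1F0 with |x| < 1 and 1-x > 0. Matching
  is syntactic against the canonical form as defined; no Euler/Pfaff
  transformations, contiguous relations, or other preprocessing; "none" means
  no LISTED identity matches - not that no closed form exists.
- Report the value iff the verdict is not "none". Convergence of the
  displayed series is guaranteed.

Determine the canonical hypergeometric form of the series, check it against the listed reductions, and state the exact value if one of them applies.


The series (x = 1/3) is 2F1: upper {-2, 7/3}, lower {3/7}, prefactor -1/5. Verdict: terminating - the sum ends at index 2 because -2 is a negative integer; exact evaluation follows. Sum: 296/1215.

First insight: with t_0 = -1/5, (1)_k (prefactor -1/5) is k! itself.
Ratio: r(k) = (1/3) * (k-2) (k+7/3) / [(k+3/7) (k+1)] - rational in k, leading ratio (1/3); with t_0 = -1/5, classification follows.


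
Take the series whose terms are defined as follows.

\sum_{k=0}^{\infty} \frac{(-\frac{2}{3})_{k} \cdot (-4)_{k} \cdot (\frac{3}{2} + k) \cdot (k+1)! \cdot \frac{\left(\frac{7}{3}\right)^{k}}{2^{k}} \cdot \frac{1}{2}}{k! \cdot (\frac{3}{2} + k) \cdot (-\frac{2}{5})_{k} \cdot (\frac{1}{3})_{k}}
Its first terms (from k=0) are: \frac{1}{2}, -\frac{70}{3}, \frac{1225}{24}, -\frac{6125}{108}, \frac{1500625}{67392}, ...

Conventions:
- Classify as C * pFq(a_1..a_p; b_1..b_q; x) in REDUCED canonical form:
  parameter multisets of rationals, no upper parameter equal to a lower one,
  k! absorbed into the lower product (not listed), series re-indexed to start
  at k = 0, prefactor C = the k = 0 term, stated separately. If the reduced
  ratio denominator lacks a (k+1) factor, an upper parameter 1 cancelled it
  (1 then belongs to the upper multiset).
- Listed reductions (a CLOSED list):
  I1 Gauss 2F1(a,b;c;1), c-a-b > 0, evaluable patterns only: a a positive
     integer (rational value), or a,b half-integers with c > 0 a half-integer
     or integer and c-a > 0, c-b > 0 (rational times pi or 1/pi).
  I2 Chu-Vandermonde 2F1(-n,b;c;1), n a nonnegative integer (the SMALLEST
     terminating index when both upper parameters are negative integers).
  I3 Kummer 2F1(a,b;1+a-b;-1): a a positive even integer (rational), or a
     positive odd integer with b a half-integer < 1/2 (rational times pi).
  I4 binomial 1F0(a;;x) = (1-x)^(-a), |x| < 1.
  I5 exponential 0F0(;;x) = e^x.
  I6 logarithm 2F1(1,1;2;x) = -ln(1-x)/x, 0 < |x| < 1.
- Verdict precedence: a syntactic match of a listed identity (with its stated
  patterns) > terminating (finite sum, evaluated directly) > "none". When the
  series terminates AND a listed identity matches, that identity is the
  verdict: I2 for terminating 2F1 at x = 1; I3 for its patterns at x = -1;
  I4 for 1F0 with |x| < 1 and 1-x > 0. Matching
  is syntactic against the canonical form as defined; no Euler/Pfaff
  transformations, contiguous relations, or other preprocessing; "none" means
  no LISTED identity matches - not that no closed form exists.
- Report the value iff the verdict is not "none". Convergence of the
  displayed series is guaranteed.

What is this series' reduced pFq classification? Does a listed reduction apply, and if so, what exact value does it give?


This is \frac{1}{2} * 3F2(-4, -\frac{2}{3}, 2; -\frac{2}{5}, \frac{1}{3}; \frac{7}{6}) in reduced canonical form. Verdict: terminating - the sum ends at index 4 because -4 is a negative integer; exact evaluation follows. Exact value: -\frac{420359}{67392}.

Structural cue: with t_0 = \frac{1}{2}, the factor k + 3/2 cancels (top and bottom), leaving C = 1/2, x = 7/6.
Adjacent-term ratio: r(k) = \frac{7}{6} * (k-4) (k-\frac{2}{3}) (k+2) / [(k-\frac{2}{5}) (k+\frac{1}{3}) (k+1)] - rational; roots negated = parameters, x = \frac{7}{6}, C = \frac{1}{2}.


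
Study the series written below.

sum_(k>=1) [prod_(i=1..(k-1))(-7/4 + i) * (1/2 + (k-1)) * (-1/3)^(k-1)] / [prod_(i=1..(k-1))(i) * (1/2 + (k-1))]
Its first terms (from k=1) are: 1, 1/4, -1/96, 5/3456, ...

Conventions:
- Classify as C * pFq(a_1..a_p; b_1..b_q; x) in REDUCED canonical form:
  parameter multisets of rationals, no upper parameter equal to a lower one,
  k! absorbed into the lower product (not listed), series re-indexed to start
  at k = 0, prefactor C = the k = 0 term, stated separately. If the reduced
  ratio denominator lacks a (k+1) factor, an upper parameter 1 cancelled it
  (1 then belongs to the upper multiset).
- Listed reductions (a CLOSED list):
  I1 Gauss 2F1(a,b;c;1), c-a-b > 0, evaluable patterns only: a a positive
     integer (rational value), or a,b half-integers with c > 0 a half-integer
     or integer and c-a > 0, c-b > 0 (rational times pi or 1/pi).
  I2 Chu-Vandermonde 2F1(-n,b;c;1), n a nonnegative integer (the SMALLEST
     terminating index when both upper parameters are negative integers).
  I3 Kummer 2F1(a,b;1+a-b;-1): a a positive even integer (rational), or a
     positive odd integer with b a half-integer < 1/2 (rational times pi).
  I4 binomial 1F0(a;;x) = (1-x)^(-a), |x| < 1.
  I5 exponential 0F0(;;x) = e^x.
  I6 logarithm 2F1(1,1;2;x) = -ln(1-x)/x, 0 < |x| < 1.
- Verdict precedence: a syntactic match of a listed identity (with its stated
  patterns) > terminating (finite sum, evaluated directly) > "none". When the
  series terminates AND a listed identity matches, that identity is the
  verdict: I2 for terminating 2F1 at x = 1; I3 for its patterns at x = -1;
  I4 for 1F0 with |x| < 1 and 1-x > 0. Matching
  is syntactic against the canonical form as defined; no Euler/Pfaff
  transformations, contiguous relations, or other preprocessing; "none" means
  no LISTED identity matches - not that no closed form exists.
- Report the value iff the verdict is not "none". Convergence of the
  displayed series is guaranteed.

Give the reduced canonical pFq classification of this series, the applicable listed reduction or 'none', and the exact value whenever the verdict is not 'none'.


This is 1 * 1F0(-3/4; -; -1/3) in reduced canonical form. Verdict: this is binomial (I4) (the 1F0 binomial series: exponent 3/4, x = -1/3). Its exact value is (4/3)^(3/4).

First insight: with t_0 = 1, the product of the first k integers (C = 1) is k!.
Step ratio: r(k) = (-1/3) * (k-3/4) / [(k+1)] - rational; roots negated = parameters, x = (-1/3), C = 1.


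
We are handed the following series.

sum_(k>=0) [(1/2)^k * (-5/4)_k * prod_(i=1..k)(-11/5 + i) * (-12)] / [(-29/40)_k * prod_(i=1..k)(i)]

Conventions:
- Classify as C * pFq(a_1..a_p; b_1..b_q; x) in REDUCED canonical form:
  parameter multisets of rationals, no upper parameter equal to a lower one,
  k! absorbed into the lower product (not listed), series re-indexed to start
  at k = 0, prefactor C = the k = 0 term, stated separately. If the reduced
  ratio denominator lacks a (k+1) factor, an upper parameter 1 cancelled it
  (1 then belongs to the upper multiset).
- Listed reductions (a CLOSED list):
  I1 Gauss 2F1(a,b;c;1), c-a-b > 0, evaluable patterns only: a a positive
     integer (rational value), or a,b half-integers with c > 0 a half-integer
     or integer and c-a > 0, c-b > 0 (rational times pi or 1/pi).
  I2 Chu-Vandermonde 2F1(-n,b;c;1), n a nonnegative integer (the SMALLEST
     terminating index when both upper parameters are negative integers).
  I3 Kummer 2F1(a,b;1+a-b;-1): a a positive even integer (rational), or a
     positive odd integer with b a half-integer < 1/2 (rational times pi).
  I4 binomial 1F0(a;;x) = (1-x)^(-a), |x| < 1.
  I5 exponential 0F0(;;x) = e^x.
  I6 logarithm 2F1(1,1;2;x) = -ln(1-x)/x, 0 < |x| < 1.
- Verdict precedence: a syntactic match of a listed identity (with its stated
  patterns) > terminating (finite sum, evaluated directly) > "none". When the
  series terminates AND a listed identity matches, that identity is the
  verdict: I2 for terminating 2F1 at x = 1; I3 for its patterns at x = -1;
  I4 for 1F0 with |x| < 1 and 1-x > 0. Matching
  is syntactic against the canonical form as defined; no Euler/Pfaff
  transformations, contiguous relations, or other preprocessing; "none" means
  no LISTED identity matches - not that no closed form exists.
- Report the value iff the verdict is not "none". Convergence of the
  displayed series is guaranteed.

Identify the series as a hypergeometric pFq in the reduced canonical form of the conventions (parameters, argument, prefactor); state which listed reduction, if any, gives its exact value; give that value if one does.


x = 1/2 here; the reduced form reads 2F1, upper {-5/4, -6/5}, lower {-29/40}, C = -12. Verdict: none. Every listed pattern misses the 2F1 form at 1/2, upper {-5/4, -6/5}.

Key observation: from the first term -12: the product of the first k integers (prefactor -12) is k!.
Step ratio: r(k) = (1/2) * (k-5/4) (k-6/5) / [(k-29/40) (k+1)] - rational in k, leading ratio (1/2); with t_0 = -12, classification follows.


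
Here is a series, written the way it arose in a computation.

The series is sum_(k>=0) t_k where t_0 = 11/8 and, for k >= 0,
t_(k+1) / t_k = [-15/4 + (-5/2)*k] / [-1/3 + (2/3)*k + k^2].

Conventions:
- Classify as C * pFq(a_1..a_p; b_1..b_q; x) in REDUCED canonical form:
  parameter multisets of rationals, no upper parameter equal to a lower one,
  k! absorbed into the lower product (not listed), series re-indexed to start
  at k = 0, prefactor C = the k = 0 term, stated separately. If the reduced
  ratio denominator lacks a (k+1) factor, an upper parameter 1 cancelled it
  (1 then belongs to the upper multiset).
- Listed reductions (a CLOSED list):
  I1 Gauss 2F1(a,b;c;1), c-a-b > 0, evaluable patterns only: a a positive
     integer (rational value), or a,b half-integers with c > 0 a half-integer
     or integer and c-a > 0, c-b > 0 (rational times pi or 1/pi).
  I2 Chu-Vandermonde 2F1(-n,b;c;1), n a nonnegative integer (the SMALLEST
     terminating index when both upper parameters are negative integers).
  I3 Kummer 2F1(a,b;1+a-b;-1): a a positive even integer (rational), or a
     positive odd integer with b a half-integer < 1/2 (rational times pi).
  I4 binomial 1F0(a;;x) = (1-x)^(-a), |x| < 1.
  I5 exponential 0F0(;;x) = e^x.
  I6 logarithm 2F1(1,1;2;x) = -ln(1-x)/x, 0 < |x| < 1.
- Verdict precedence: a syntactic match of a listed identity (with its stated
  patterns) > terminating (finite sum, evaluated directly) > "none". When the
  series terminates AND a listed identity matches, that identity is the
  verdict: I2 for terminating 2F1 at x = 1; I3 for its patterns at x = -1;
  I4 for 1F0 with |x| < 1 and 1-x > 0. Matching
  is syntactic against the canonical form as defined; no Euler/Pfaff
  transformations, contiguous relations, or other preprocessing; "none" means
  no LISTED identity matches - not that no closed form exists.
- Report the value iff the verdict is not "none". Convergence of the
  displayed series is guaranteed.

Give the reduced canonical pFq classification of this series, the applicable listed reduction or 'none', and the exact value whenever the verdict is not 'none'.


x = -5/2 here; the reduced form reads 1F1, upper {3/2}, lower {-1/3}, C = 11/8. Verdict: none. A 1F1 with upper {3/2} fits none of I1-I6 at x = -5/2; the sum runs forever.

First insight: t_0 being 11/8, roots of the ratio polynomials (C = 11/8, x = -5/2) are the negated parameters.
Consecutive-term ratio: r(k) = (-5/2) * (k+3/2) / [(k-1/3) (k+1)] - rational in k. x = (-5/2); t_0 = 11/8; negate the roots.


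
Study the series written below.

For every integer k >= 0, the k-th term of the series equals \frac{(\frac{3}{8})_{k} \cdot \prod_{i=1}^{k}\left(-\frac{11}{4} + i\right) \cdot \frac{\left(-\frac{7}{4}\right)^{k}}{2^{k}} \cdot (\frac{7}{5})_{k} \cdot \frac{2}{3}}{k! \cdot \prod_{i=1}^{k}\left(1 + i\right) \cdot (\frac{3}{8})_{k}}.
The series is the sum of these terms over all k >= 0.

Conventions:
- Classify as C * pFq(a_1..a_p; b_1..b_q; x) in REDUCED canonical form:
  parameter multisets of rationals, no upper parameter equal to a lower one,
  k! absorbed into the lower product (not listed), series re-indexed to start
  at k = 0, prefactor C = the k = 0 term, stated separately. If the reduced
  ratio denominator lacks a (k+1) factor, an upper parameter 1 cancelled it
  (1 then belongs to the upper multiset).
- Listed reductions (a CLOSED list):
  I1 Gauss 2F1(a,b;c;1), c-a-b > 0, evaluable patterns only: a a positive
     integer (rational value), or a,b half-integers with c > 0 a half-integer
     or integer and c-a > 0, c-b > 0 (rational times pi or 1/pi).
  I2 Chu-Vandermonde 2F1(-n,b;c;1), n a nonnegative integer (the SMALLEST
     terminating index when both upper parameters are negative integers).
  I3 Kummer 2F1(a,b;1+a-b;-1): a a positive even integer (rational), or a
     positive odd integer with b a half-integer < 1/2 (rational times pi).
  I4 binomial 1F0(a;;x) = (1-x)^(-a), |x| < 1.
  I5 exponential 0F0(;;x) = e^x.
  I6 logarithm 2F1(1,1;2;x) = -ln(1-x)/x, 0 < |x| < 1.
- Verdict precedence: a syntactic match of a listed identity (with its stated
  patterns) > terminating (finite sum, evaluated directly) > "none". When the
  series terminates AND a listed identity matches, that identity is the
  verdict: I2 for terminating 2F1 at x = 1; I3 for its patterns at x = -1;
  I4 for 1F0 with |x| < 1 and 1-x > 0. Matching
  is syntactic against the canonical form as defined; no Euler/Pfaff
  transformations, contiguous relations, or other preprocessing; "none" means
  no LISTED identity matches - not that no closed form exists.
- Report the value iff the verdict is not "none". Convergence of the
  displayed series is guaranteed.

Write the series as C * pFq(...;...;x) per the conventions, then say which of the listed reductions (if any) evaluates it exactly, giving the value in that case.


The series (x = -\frac{7}{8}) is 2F1: upper {-\frac{7}{4}, \frac{7}{5}}, lower {2}, prefactor \frac{2}{3}. Verdict: none. A 2F1 with upper {-\frac{7}{4}, \frac{7}{5}} fits none of I1-I6 at x = -\frac{7}{8}; the sum runs forever.

First insight: t_0 = \frac{2}{3} here, and the running product (prefactor 2/3) telescopes to a rising factorial.
Term ratio: r(k) = -\frac{7}{8} * (k-\frac{7}{4}) (k+\frac{7}{5}) / [(k+2) (k+1)] - rational in k, leading ratio -\frac{7}{8}; with t_0 = \frac{2}{3}, classification follows.


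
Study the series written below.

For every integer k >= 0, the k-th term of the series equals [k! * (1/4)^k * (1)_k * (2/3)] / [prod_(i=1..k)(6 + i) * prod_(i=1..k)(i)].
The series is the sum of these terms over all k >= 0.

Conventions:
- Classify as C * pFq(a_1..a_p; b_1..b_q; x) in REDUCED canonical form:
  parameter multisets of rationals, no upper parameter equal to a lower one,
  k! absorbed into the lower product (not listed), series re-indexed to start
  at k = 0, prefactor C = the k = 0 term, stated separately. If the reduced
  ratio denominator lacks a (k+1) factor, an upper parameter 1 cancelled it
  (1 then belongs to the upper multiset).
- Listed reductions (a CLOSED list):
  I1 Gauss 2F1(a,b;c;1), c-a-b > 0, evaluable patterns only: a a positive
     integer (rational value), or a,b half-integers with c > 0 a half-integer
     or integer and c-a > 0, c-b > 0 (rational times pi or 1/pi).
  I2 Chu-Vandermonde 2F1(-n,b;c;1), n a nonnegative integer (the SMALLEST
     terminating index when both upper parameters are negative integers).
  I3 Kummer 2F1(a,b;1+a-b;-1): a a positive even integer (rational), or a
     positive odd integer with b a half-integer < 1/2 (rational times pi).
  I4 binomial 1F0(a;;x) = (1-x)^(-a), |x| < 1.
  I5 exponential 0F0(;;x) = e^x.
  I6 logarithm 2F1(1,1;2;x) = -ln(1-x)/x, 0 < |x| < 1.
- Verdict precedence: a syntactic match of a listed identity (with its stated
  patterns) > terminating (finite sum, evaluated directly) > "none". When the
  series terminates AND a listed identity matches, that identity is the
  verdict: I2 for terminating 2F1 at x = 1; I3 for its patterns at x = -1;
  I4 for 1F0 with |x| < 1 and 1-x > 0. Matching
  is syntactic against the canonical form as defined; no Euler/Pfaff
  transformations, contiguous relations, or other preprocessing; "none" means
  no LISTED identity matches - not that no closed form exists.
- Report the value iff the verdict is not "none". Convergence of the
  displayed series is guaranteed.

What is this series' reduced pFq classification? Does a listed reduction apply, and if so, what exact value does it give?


Canonical form: C = 2/3 times 2F1 with upper {1, 1}, lower {7}, x = 1/4. Verdict: none here - no I1-I6 shape fits x = 1/4 with lower {7}.

Structural cue: with t_0 = 2/3, the product of the first k integers (C = 2/3) is k!.
Step ratio: r(k) = (1/4) * (k+1) (k+1) / [(k+7) (k+1)] - rational in k. x = (1/4); t_0 = 2/3; negate the roots.


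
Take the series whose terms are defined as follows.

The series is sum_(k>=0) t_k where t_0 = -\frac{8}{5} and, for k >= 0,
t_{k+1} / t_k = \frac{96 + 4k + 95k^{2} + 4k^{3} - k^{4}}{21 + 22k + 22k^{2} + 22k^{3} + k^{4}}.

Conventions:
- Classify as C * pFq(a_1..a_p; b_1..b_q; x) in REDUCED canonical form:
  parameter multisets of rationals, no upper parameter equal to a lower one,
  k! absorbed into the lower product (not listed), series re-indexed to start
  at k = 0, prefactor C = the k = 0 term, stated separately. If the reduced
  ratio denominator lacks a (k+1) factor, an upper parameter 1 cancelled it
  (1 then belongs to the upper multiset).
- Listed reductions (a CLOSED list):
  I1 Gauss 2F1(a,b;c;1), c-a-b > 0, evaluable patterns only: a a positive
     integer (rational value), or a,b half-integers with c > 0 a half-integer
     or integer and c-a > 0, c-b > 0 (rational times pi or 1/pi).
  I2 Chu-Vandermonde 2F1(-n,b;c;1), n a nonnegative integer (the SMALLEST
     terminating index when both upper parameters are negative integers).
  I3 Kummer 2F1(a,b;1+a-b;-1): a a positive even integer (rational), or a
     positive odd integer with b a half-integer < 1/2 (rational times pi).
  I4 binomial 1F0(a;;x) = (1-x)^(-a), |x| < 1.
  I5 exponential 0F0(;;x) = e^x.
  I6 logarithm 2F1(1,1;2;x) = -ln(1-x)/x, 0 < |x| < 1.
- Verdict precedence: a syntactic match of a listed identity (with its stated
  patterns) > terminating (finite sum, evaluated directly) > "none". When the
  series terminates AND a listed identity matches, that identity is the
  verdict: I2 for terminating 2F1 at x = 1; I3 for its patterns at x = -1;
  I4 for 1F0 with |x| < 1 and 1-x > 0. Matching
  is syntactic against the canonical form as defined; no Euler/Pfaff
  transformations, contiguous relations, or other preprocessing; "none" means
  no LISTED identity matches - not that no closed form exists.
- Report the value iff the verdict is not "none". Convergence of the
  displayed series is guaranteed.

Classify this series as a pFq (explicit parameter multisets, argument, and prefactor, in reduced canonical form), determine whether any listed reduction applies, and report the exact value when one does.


Key observation: from the first term -\frac{8}{5}: cancel k^2 + 1 from the displayed ratio first; then C = -8/5.
Ratio: r(k) = -1 * (k-12) (k+8) / [(k+21) (k+1)] ; factor over Q: parameters, x = -1, and C = -\frac{8}{5}.

Canonical form: C = -\frac{8}{5} times 2F1 with upper {-12, 8}, lower {21}, x = -1. Verdict: Kummer's theorem (I3) fires (x = -1; c = 21 equals 1+a-b for upper {-12, 8}: listed pattern). Sum: -\frac{3876}{35}.


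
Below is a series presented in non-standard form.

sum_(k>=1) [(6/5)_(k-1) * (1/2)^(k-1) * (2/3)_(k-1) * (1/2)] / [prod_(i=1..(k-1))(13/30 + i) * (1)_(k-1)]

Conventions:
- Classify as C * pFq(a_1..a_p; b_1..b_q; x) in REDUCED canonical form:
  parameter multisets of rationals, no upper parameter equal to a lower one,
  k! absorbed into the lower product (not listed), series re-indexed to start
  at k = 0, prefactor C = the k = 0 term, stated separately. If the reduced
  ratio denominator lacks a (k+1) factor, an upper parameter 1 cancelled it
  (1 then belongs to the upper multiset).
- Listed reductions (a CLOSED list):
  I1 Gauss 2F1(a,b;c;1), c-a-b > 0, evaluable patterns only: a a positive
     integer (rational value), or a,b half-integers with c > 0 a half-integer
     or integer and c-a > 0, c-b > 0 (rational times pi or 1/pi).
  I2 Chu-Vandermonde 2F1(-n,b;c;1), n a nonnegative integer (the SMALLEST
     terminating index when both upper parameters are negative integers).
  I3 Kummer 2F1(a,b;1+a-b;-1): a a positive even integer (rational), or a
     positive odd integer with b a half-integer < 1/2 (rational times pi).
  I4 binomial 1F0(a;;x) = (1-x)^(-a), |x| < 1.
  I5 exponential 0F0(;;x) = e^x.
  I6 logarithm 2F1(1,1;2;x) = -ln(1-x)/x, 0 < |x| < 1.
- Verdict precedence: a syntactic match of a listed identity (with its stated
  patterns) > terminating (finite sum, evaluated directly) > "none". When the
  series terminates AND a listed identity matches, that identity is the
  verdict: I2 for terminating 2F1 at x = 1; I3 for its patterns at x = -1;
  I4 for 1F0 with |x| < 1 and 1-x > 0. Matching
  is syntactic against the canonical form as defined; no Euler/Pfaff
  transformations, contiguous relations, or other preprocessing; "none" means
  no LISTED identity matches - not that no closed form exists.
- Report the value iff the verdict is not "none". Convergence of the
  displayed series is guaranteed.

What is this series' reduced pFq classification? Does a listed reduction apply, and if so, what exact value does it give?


Canonical form: C = 1/2 times 2F1 with upper {2/3, 6/5}, lower {43/30}, x = 1/2. Verdict: none. A 2F1 with upper {2/3, 6/5} fits none of I1-I6 at x = 1/2; the sum runs forever.

First insight: from the first term 1/2: (1)_k (prefactor 1/2) is k! itself.
Term ratio: r(k) = (1/2) * (k+2/3) (k+6/5) / [(k+43/30) (k+1)] - poly over poly, x = (1/2) from leading terms; C = 1/2 at k = 0.


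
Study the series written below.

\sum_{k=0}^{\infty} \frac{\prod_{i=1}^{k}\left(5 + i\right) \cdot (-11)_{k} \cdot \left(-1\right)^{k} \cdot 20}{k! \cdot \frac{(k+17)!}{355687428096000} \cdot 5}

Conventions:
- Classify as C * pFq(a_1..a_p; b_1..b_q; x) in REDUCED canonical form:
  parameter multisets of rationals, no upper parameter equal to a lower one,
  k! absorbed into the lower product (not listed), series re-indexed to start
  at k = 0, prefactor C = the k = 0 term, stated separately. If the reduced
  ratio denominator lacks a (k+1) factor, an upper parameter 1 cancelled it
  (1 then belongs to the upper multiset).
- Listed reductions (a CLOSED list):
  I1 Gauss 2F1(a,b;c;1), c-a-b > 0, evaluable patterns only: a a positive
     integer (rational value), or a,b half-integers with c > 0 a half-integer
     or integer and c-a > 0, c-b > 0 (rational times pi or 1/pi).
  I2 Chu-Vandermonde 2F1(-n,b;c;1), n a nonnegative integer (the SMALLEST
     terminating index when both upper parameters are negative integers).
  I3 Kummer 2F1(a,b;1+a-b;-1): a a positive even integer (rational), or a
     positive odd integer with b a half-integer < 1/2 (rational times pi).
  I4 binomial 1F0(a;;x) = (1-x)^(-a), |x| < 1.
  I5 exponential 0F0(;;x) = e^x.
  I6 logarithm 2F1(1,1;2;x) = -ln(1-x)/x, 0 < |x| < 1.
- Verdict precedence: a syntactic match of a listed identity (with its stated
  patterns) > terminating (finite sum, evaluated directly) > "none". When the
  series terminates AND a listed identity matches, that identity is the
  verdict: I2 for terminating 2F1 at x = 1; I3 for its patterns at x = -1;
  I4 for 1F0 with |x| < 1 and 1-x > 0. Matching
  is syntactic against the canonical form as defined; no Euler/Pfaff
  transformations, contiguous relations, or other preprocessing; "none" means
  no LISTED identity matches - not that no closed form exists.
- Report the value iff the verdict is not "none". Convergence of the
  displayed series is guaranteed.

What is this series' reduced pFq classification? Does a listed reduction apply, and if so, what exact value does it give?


Reduced: x = -1, 2F1, upper = {-11, 6}, lower = {18}, C = 4. Verdict (x = -1): Kummer (I3) applies (x = -1; c = 18 equals 1+a-b for upper {-11, 6}: listed pattern). Sum: 136.

The tell: t_0 being 4, the constant factors (prefactor 4) combine into one prefactor.
Consecutive-term ratio: r(k) = -1 * (k-11) (k+6) / [(k+18) (k+1)] - rational in k. x = -1; t_0 = 4; negate the roots.


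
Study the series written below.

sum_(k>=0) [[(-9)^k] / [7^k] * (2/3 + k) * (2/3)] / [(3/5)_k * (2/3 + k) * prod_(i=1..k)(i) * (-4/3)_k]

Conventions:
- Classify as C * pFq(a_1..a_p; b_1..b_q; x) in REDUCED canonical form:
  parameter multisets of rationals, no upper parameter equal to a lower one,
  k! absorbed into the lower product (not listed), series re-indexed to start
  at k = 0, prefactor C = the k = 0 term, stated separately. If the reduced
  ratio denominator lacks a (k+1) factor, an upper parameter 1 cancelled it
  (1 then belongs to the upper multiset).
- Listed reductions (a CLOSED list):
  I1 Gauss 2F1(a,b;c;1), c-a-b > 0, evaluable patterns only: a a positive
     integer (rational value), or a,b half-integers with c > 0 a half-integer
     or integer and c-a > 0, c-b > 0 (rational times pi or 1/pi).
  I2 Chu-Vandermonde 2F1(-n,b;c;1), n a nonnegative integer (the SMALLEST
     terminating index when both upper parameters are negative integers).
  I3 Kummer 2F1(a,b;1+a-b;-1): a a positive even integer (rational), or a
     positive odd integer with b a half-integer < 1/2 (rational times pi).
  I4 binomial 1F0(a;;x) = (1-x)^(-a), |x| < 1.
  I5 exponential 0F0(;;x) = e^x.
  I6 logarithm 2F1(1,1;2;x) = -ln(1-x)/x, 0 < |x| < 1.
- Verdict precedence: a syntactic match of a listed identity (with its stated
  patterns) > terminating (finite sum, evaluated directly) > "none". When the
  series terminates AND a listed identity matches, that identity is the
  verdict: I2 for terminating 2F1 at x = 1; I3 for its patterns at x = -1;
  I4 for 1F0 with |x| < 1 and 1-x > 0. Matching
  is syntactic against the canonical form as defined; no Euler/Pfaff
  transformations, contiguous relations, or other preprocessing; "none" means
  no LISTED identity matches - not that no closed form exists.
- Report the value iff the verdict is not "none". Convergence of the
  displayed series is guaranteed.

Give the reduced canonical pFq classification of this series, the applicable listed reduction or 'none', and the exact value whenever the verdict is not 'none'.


The tell: t_0 = 2/3 here, and the product of the first k integers (C = 2/3, x = -9/7) is k!.
Consecutive-term ratio: r(k) = (-9/7) * 1 / [(k-4/3) (k+3/5) (k+1)] - rational; roots negated = parameters, x = (-9/7), C = 2/3.

Prefactor 2/3, argument -9/7: 0F2 with upper {-} over lower {-4/3, 3/5}. Verdict: none - at argument -9/7 the multisets {-} ; {-4/3, 3/5} match no listed identity.


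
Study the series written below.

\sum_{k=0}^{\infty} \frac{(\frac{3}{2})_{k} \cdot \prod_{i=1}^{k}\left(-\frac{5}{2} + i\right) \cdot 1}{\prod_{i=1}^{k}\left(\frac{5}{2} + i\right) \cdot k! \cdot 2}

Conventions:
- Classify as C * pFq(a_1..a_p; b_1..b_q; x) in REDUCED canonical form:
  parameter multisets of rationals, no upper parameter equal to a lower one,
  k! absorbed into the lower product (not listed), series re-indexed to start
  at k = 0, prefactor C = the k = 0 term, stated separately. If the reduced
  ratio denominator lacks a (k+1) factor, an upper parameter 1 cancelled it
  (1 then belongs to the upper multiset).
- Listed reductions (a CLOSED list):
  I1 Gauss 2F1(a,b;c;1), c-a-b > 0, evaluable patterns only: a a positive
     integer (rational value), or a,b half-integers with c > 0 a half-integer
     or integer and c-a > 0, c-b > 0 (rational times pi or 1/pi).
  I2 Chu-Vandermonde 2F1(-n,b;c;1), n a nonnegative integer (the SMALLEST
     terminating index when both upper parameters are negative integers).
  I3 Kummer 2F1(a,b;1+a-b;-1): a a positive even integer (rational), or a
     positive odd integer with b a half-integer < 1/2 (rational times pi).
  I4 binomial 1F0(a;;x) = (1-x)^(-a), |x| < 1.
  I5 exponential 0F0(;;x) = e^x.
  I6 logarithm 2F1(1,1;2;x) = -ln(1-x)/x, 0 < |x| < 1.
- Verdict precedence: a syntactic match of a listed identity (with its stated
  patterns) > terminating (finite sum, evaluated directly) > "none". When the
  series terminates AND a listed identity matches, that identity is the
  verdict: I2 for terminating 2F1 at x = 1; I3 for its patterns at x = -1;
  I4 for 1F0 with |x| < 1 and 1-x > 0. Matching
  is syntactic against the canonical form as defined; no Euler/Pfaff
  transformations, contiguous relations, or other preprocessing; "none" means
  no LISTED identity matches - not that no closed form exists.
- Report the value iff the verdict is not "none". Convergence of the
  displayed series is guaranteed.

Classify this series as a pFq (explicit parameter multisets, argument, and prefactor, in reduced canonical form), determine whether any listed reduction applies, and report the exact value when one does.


Reduced: x = 1, 2F1, upper = {-\frac{3}{2}, \frac{3}{2}}, lower = {\frac{7}{2}}, C = \frac{1}{2}. Verdict (x = 1): Gauss's theorem I1 (half-integer case) applies (x = 1; upper {-\frac{3}{2}, \frac{3}{2}} half-integers, c = \frac{7}{2} in the evaluable pattern). Hence: \frac{75}{1024} \cdot \pi.

Key step: t_0 being \frac{1}{2}, the lower running product (prefactor 1/2) is a rising factorial.
Consecutive-term ratio: r(k) = 1 * (k-\frac{3}{2}) (k+\frac{3}{2}) / [(k+\frac{7}{2}) (k+1)] - rational in k, leading ratio 1; with t_0 = \frac{1}{2}, classification follows.


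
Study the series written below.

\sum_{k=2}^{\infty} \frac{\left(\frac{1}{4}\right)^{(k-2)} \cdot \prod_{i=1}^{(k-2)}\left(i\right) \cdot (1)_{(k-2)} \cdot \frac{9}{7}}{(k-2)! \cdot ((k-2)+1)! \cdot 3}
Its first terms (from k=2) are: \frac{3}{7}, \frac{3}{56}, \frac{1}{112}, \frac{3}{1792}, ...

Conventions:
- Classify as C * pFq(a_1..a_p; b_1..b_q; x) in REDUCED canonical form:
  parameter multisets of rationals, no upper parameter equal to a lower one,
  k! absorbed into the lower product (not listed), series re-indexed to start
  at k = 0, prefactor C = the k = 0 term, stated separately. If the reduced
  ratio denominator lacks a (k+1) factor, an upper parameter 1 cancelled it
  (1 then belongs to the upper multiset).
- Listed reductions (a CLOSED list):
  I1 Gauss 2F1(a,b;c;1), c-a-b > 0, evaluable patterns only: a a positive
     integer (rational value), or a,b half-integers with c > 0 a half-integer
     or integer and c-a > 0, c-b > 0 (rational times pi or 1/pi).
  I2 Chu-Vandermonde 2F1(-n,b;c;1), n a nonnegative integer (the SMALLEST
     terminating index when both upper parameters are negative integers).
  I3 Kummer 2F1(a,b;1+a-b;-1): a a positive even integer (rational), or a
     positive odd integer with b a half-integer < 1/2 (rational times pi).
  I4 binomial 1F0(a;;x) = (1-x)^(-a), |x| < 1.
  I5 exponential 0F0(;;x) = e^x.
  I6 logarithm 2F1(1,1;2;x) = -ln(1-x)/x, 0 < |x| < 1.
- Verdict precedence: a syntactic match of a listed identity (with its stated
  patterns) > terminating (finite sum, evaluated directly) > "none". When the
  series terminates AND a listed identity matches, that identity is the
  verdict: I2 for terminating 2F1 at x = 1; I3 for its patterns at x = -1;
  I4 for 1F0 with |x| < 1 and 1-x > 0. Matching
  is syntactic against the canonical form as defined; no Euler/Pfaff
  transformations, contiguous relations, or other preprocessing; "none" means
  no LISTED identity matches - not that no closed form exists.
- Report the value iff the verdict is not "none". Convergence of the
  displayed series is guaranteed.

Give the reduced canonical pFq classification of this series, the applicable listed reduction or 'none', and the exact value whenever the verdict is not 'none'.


First insight: x = \frac{1}{4} and the constant factors (C = 3/7) combine into one prefactor.
Consecutive-term ratio: r(k) = \frac{1}{4} * (k+1) (k+1) / [(k+2) (k+1)] ; factor over Q: parameters, x = \frac{1}{4}, and C = \frac{3}{7}.

Prefactor \frac{3}{7}, argument \frac{1}{4}: 2F1 with upper {1, 1} over lower {2}. Verdict at x = \frac{1}{4}: the I6 logarithm reduction matches (the logarithm: parameters (1,1;2), x = \frac{1}{4}). Value: \left(-\frac{12}{7}\right) \cdot \ln\left(\frac{3}{4}\right).


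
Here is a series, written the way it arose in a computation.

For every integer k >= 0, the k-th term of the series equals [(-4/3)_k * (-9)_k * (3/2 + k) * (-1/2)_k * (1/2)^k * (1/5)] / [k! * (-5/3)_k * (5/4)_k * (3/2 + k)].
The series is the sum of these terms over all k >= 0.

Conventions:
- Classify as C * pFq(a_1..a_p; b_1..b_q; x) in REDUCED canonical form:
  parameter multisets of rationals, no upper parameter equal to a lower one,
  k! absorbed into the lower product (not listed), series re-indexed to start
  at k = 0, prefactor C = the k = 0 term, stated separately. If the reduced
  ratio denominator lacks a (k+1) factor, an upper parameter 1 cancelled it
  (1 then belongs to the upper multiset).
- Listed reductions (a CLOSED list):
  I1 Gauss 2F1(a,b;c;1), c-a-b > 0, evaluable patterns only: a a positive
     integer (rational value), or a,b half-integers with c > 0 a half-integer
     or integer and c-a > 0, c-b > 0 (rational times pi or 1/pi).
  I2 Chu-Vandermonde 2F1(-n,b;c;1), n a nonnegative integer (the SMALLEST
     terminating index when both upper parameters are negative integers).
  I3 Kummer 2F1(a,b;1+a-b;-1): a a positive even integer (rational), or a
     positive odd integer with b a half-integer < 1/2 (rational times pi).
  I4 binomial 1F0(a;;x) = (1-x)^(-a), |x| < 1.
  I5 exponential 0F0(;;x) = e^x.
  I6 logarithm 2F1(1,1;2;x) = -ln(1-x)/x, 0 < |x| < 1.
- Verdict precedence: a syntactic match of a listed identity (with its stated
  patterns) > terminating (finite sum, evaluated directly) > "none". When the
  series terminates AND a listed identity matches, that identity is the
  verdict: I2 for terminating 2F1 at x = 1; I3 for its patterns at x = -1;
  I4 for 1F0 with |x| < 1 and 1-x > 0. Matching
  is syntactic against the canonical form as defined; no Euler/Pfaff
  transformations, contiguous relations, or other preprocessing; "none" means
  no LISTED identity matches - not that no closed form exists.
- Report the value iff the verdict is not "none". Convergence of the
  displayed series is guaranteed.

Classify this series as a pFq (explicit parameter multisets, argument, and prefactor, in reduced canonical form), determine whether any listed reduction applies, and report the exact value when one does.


With C = 1/5: the canonical form is 3F2(-9, -4/3, -1/2; -5/3, 5/4; 1/2). Verdict: terminating. With -9 upstairs the series is a 10-term polynomial sum; evaluated term by term. Exact value: 34130809443/73214813750.

Structural cue: x = (1/2) and the factor k + 3/2 cancels (top and bottom), leaving prefactor 1/5.
Ratio: r(k) = (1/2) * (k-9) (k-4/3) (k-1/2) / [(k-5/3) (k+5/4) (k+1)] - rational in k, leading ratio (1/2); with t_0 = 1/5, classification follows.
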